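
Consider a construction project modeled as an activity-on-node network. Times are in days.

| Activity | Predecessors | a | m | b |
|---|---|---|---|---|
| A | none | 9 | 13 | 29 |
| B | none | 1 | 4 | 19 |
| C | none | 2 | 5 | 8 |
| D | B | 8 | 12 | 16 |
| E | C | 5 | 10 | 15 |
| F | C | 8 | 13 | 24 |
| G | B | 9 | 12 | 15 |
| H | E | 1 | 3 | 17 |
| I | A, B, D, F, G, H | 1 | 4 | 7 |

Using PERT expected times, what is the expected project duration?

24 days

te_A = (9 + 4·13 + 29)/6 = 90/6 = 15
te_B = (1 + 4·4 + 19)/6 = 36/6 = 6
te_C = (2 + 4·5 + 8)/6 = 30/6 = 5
te_D = (8 + 4·12 + 16)/6 = 72/6 = 12
te_E = (5 + 4·10 + 15)/6 = 60/6 = 10
te_F = (8 + 4·13 + 24)/6 = 84/6 = 14
te_G = (9 + 4·12 + 15)/6 = 72/6 = 12
te_H = (1 + 4·3 + 17)/6 = 30/6 = 5
te_I = (1 + 4·4 + 7)/6 = 24/6 = 4

Forward pass:
ES_A = 0; EF_A = 15
ES_B = 0; EF_B = 6
ES_C = 0; EF_C = 5
ES_D = 6; EF_D = 6+12 = 18
ES_E = 5; EF_E = 5+10 = 15
ES_F = 5; EF_F = 5+14 = 19
ES_G = 6; EF_G = 6+12 = 18
ES_H = 15; EF_H = 15+5 = 20
ES_I = max(EF_A=15, EF_B=6, EF_D=18, EF_F=19, EF_G=18, EF_H=20) = 20; EF_I = 20+4 = 24
Expected project duration μ = 24 days. Critical path: C → E → H → I.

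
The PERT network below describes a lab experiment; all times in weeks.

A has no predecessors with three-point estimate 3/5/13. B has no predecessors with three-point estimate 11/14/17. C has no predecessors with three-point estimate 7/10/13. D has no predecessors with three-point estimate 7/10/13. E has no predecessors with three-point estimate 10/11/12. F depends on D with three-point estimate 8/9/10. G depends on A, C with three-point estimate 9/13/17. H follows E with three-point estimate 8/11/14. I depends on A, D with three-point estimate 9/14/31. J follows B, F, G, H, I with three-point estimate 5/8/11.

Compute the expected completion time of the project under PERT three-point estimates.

34 weeks

te_A = (3 + 4·5 + 13)/6 = 36/6 = 6
te_B = (11 + 4·14 + 17)/6 = 84/6 = 14
te_C = (7 + 4·10 + 13)/6 = 60/6 = 10
te_D = (7 + 4·10 + 13)/6 = 60/6 = 10
te_E = (10 + 4·11 + 12)/6 = 66/6 = 11
te_F = (8 + 4·9 + 10)/6 = 54/6 = 9
te_G = (9 + 4·13 + 17)/6 = 78/6 = 13
te_H = (8 + 4·11 + 14)/6 = 66/6 = 11
te_I = (9 + 4·14 + 31)/6 = 96/6 = 16
te_J = (5 + 4·8 + 11)/6 = 48/6 = 8

Forward pass:
ES_A = 0; EF_A = 6
ES_B = 0; EF_B = 14
ES_C = 0; EF_C = 10
ES_D = 0; EF_D = 10
ES_E = 0; EF_E = 11
ES_F = 10; EF_F = 10+9 = 19
ES_G = max(EF_A=6, EF_C=10) = 10; EF_G = 10+13 = 23
ES_H = 11; EF_H = 11+11 = 22
ES_I = max(EF_A=6, EF_D=10) = 10; EF_I = 10+16 = 26
ES_J = max(EF_B=14, EF_F=19, EF_G=23, EF_H=22, EF_I=26) = 26; EF_J = 26+8 = 34
Expected project duration μ = 34 weeks. Critical path: D → I → J.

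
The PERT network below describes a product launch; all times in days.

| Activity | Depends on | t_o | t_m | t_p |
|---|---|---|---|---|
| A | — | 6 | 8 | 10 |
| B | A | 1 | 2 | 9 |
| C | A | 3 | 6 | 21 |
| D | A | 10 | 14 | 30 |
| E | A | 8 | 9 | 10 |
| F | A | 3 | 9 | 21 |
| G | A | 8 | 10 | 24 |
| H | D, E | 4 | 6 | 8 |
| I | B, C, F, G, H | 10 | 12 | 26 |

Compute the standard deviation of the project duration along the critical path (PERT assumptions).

te_A = (6 + 4·8 + 10)/6 = 48/6 = 8; σ²_A = ((10−6)/6)² = 0.444
te_B = (1 + 4·2 + 9)/6 = 18/6 = 3; σ²_B = ((9−1)/6)² = 1.778
te_C = (3 + 4·6 + 21)/6 = 48/6 = 8; σ²_C = ((21−3)/6)² = 9.000
te_D = (10 + 4·14 + 30)/6 = 96/6 = 16; σ²_D = ((30−10)/6)² = 11.111
te_E = (8 + 4·9 + 10)/6 = 54/6 = 9; σ²_E = ((10−8)/6)² = 0.111
te_F = (3 + 4·9 + 21)/6 = 60/6 = 10; σ²_F = ((21−3)/6)² = 9.000
te_G = (8 + 4·10 + 24)/6 = 72/6 = 12; σ²_G = ((24−8)/6)² = 7.111
te_H = (4 + 4·6 + 8)/6 = 36/6 = 6; σ²_H = ((8−4)/6)² = 0.444
te_I = (10 + 4·12 + 26)/6 = 84/6 = 14; σ²_I = ((26−10)/6)² = 7.111

Forward pass:
ES_A = 0; EF_A = 8
ES_B = 8; EF_B = 8+3 = 11
ES_C = 8; EF_C = 8+8 = 16
ES_D = 8; EF_D = 8+16 = 24
ES_E = 8; EF_E = 8+9 = 17
ES_F = 8; EF_F = 8+10 = 18
ES_G = 8; EF_G = 8+12 = 20
ES_H = max(EF_D=24, EF_E=17) = 24; EF_H = 24+6 = 30
ES_I = max(EF_B=11, EF_C=16, EF_F=18, EF_G=20, EF_H=30) = 30; EF_I = 30+14 = 44
Expected project duration μ = 44 days. Critical path: A → D → H → I.

Variance along critical path = 0.444 + 11.111 + 0.444 + 7.111 = 19.111
σ = √19.111 = 4.372 days

4.37 days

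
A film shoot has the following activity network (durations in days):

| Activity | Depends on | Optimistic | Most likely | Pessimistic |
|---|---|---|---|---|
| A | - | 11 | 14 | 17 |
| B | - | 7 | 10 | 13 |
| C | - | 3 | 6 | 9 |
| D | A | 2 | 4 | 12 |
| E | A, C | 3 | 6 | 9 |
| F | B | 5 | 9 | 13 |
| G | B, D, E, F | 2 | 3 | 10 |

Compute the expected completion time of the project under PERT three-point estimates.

te_A = (11 + 4·14 + 17)/6 = 84/6 = 14
te_B = (7 + 4·10 + 13)/6 = 60/6 = 10
te_C = (3 + 4·6 + 9)/6 = 36/6 = 6
te_D = (2 + 4·4 + 12)/6 = 30/6 = 5
te_E = (3 + 4·6 + 9)/6 = 36/6 = 6
te_F = (5 + 4·9 + 13)/6 = 54/6 = 9
te_G = (2 + 4·3 + 10)/6 = 24/6 = 4

Forward pass:
ES_A = 0; EF_A = 14
ES_B = 0; EF_B = 10
ES_C = 0; EF_C = 6
ES_D = 14; EF_D = 14+5 = 19
ES_E = max(EF_A=14, EF_C=6) = 14; EF_E = 14+6 = 20
ES_F = 10; EF_F = 10+9 = 19
ES_G = max(EF_B=10, EF_D=19, EF_E=20, EF_F=19) = 20; EF_G = 20+4 = 24
Expected project duration μ = 24 days. Critical path: A → E → G.

24 days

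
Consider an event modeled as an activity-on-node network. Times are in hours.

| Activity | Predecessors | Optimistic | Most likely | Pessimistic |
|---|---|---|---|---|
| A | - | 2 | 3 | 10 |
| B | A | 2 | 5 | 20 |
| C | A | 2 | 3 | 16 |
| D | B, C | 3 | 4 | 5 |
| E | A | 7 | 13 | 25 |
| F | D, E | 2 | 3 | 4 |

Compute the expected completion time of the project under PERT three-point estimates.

te_A = (2 + 4·3 + 10)/6 = 24/6 = 4
te_B = (2 + 4·5 + 20)/6 = 42/6 = 7
te_C = (2 + 4·3 + 16)/6 = 30/6 = 5
te_D = (3 + 4·4 + 5)/6 = 24/6 = 4
te_E = (7 + 4·13 + 25)/6 = 84/6 = 14
te_F = (2 + 4·3 + 4)/6 = 18/6 = 3

Forward pass:
ES_A = 0; EF_A = 4
ES_B = 4; EF_B = 4+7 = 11
ES_C = 4; EF_C = 4+5 = 9
ES_D = max(EF_B=11, EF_C=9) = 11; EF_D = 11+4 = 15
ES_E = 4; EF_E = 4+14 = 18
ES_F = max(EF_D=15, EF_E=18) = 18; EF_F = 18+3 = 21
Expected project duration μ = 21 hours. Critical path: A → E → F.

21 hours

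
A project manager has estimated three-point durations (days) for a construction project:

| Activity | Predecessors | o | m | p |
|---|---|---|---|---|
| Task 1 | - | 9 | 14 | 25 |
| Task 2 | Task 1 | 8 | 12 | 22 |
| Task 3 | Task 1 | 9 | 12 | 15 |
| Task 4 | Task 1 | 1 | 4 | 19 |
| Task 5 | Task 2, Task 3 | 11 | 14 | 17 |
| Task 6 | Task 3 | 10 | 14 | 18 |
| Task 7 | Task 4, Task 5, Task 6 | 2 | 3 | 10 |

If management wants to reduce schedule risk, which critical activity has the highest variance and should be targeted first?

te_Task 1 = (9 + 4·14 + 25)/6 = 90/6 = 15; σ²_Task 1 = ((25−9)/6)² = 7.111
te_Task 2 = (8 + 4·12 + 22)/6 = 78/6 = 13; σ²_Task 2 = ((22−8)/6)² = 5.444
te_Task 3 = (9 + 4·12 + 15)/6 = 72/6 = 12; σ²_Task 3 = ((15−9)/6)² = 1.000
te_Task 4 = (1 + 4·4 + 19)/6 = 36/6 = 6; σ²_Task 4 = ((19−1)/6)² = 9.000
te_Task 5 = (11 + 4·14 + 17)/6 = 84/6 = 14; σ²_Task 5 = ((17−11)/6)² = 1.000
te_Task 6 = (10 + 4·14 + 18)/6 = 84/6 = 14; σ²_Task 6 = ((18−10)/6)² = 1.778
te_Task 7 = (2 + 4·3 + 10)/6 = 24/6 = 4; σ²_Task 7 = ((10−2)/6)² = 1.778

Forward pass:
ES_Task 1 = 0; EF_Task 1 = 15
ES_Task 2 = 15; EF_Task 2 = 15+13 = 28
ES_Task 3 = 15; EF_Task 3 = 15+12 = 27
ES_Task 4 = 15; EF_Task 4 = 15+6 = 21
ES_Task 5 = max(EF_Task 2=28, EF_Task 3=27) = 28; EF_Task 5 = 28+14 = 42
ES_Task 6 = 27; EF_Task 6 = 27+14 = 41
ES_Task 7 = max(EF_Task 4=21, EF_Task 5=42, EF_Task 6=41) = 42; EF_Task 7 = 42+4 = 46
Expected project duration μ = 46 days. Critical path: Task 1 → Task 2 → Task 5 → Task 7.

Variances on critical path: σ²_Task 1=7.111, σ²_Task 2=5.444, σ²_Task 5=1.000, σ²_Task 7=1.778.
Largest is σ²_Task 1 = 7.111.

Task 1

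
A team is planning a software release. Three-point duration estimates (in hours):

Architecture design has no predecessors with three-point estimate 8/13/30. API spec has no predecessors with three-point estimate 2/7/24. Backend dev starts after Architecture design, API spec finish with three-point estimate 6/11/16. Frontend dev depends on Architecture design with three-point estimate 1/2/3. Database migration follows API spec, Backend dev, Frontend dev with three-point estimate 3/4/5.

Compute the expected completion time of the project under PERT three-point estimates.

te_Architecture design = (8 + 4·13 + 30)/6 = 90/6 = 15
te_API spec = (2 + 4·7 + 24)/6 = 54/6 = 9
te_Backend dev = (6 + 4·11 + 16)/6 = 66/6 = 11
te_Frontend dev = (1 + 4·2 + 3)/6 = 12/6 = 2
te_Database migration = (3 + 4·4 + 5)/6 = 24/6 = 4

Forward pass:
ES_Architecture design = 0; EF_Architecture design = 15
ES_API spec = 0; EF_API spec = 9
ES_Backend dev = max(EF_Architecture design=15, EF_API spec=9) = 15; EF_Backend dev = 15+11 = 26
ES_Frontend dev = 15; EF_Frontend dev = 15+2 = 17
ES_Database migration = max(EF_API spec=9, EF_Backend dev=26, EF_Frontend dev=17) = 26; EF_Database migration = 26+4 = 30
Expected project duration μ = 30 hours. Critical path: Architecture design → Backend dev → Database migration.

30 hours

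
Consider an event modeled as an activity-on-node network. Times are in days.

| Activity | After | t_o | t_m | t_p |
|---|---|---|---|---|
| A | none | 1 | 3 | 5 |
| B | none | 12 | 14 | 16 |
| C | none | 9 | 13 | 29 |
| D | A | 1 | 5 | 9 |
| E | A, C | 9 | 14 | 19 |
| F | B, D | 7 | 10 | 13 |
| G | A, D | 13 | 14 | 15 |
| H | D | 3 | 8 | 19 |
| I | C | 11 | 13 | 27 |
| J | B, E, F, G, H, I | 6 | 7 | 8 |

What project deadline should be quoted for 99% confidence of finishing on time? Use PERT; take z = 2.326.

47.0 days

te_A = (1 + 4·3 + 5)/6 = 18/6 = 3; σ²_A = ((5−1)/6)² = 0.444
te_B = (12 + 4·14 + 16)/6 = 84/6 = 14; σ²_B = ((16−12)/6)² = 0.444
te_C = (9 + 4·13 + 29)/6 = 90/6 = 15; σ²_C = ((29−9)/6)² = 11.111
te_D = (1 + 4·5 + 9)/6 = 30/6 = 5; σ²_D = ((9−1)/6)² = 1.778
te_E = (9 + 4·14 + 19)/6 = 84/6 = 14; σ²_E = ((19−9)/6)² = 2.778
te_F = (7 + 4·10 + 13)/6 = 60/6 = 10; σ²_F = ((13−7)/6)² = 1.000
te_G = (13 + 4·14 + 15)/6 = 84/6 = 14; σ²_G = ((15−13)/6)² = 0.111
te_H = (3 + 4·8 + 19)/6 = 54/6 = 9; σ²_H = ((19−3)/6)² = 7.111
te_I = (11 + 4·13 + 27)/6 = 90/6 = 15; σ²_I = ((27−11)/6)² = 7.111
te_J = (6 + 4·7 + 8)/6 = 42/6 = 7; σ²_J = ((8−6)/6)² = 0.111

Forward pass:
ES_A = 0; EF_A = 3
ES_B = 0; EF_B = 14
ES_C = 0; EF_C = 15
ES_D = 3; EF_D = 3+5 = 8
ES_E = max(EF_A=3, EF_C=15) = 15; EF_E = 15+14 = 29
ES_F = max(EF_B=14, EF_D=8) = 14; EF_F = 14+10 = 24
ES_G = max(EF_A=3, EF_D=8) = 8; EF_G = 8+14 = 22
ES_H = 8; EF_H = 8+9 = 17
ES_I = 15; EF_I = 15+15 = 30
ES_J = max(EF_B=14, EF_E=29, EF_F=24, EF_G=22, EF_H=17, EF_I=30) = 30; EF_J = 30+7 = 37
Expected project duration μ = 37 days. Critical path: C → I → J.

Variance along critical path = 11.111 + 7.111 + 0.111 = 18.333; σ = 4.282 days.
D = μ + z·σ = 37 + 2.326·4.282 = 47.0 days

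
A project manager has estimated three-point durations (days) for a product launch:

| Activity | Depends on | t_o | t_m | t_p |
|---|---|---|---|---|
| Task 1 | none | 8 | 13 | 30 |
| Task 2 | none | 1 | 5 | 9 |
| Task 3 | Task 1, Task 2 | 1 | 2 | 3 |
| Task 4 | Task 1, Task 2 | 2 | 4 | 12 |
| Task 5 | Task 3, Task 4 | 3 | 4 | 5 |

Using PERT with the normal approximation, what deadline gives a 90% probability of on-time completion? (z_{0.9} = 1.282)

29.2 days

te_Task 1 = (8 + 4·13 + 30)/6 = 90/6 = 15; σ²_Task 1 = ((30−8)/6)² = 13.444
te_Task 2 = (1 + 4·5 + 9)/6 = 30/6 = 5; σ²_Task 2 = ((9−1)/6)² = 1.778
te_Task 3 = (1 + 4·2 + 3)/6 = 12/6 = 2; σ²_Task 3 = ((3−1)/6)² = 0.111
te_Task 4 = (2 + 4·4 + 12)/6 = 30/6 = 5; σ²_Task 4 = ((12−2)/6)² = 2.778
te_Task 5 = (3 + 4·4 + 5)/6 = 24/6 = 4; σ²_Task 5 = ((5−3)/6)² = 0.111

Forward pass:
ES_Task 1 = 0; EF_Task 1 = 15
ES_Task 2 = 0; EF_Task 2 = 5
ES_Task 3 = max(EF_Task 1=15, EF_Task 2=5) = 15; EF_Task 3 = 15+2 = 17
ES_Task 4 = max(EF_Task 1=15, EF_Task 2=5) = 15; EF_Task 4 = 15+5 = 20
ES_Task 5 = max(EF_Task 3=17, EF_Task 4=20) = 20; EF_Task 5 = 20+4 = 24
Expected project duration μ = 24 days. Critical path: Task 1 → Task 4 → Task 5.

Variance along critical path = 13.444 + 2.778 + 0.111 = 16.333; σ = 4.041 days.
D = μ + z·σ = 24 + 1.282·4.041 = 29.2 days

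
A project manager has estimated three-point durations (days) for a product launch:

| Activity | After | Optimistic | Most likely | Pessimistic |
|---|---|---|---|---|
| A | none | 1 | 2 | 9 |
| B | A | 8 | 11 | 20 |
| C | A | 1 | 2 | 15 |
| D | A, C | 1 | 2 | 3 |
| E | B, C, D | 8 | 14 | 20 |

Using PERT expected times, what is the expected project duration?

29 days

te_A = (1 + 4·2 + 9)/6 = 18/6 = 3
te_B = (8 + 4·11 + 20)/6 = 72/6 = 12
te_C = (1 + 4·2 + 15)/6 = 24/6 = 4
te_D = (1 + 4·2 + 3)/6 = 12/6 = 2
te_E = (8 + 4·14 + 20)/6 = 84/6 = 14

Forward pass:
ES_A = 0; EF_A = 3
ES_B = 3; EF_B = 3+12 = 15
ES_C = 3; EF_C = 3+4 = 7
ES_D = max(EF_A=3, EF_C=7) = 7; EF_D = 7+2 = 9
ES_E = max(EF_B=15, EF_C=7, EF_D=9) = 15; EF_E = 15+14 = 29
Expected project duration μ = 29 days. Critical path: A → B → E.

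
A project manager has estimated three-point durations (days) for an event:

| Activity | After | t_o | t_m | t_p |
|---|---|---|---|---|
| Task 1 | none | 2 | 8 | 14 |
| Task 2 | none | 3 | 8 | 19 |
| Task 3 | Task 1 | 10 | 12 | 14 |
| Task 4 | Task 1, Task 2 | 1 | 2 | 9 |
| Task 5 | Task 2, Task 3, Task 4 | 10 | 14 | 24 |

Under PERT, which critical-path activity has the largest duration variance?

te_Task 1 = (2 + 4·8 + 14)/6 = 48/6 = 8; σ²_Task 1 = ((14−2)/6)² = 4.000
te_Task 2 = (3 + 4·8 + 19)/6 = 54/6 = 9; σ²_Task 2 = ((19−3)/6)² = 7.111
te_Task 3 = (10 + 4·12 + 14)/6 = 72/6 = 12; σ²_Task 3 = ((14−10)/6)² = 0.444
te_Task 4 = (1 + 4·2 + 9)/6 = 18/6 = 3; σ²_Task 4 = ((9−1)/6)² = 1.778
te_Task 5 = (10 + 4·14 + 24)/6 = 90/6 = 15; σ²_Task 5 = ((24−10)/6)² = 5.444

Forward pass:
ES_Task 1 = 0; EF_Task 1 = 8
ES_Task 2 = 0; EF_Task 2 = 9
ES_Task 3 = 8; EF_Task 3 = 8+12 = 20
ES_Task 4 = max(EF_Task 1=8, EF_Task 2=9) = 9; EF_Task 4 = 9+3 = 12
ES_Task 5 = max(EF_Task 2=9, EF_Task 3=20, EF_Task 4=12) = 20; EF_Task 5 = 20+15 = 35
Expected project duration μ = 35 days. Critical path: Task 1 → Task 3 → Task 5.

Variances on critical path: σ²_Task 1=4.000, σ²_Task 3=0.444, σ²_Task 5=5.444.
Largest is σ²_Task 5 = 5.444.

Task 5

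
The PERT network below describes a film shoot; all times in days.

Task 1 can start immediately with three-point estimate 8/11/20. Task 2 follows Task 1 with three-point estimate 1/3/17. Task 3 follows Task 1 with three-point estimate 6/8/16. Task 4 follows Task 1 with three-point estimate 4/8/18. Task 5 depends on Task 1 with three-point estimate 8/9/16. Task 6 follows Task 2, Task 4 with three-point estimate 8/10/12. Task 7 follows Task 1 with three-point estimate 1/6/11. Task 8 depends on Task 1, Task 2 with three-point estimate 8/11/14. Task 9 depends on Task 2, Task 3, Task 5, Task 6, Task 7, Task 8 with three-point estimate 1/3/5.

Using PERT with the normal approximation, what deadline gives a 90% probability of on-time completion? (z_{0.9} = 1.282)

te_Task 1 = (8 + 4·11 + 20)/6 = 72/6 = 12; σ²_Task 1 = ((20−8)/6)² = 4.000
te_Task 2 = (1 + 4·3 + 17)/6 = 30/6 = 5; σ²_Task 2 = ((17−1)/6)² = 7.111
te_Task 3 = (6 + 4·8 + 16)/6 = 54/6 = 9; σ²_Task 3 = ((16−6)/6)² = 2.778
te_Task 4 = (4 + 4·8 + 18)/6 = 54/6 = 9; σ²_Task 4 = ((18−4)/6)² = 5.444
te_Task 5 = (8 + 4·9 + 16)/6 = 60/6 = 10; σ²_Task 5 = ((16−8)/6)² = 1.778
te_Task 6 = (8 + 4·10 + 12)/6 = 60/6 = 10; σ²_Task 6 = ((12−8)/6)² = 0.444
te_Task 7 = (1 + 4·6 + 11)/6 = 36/6 = 6; σ²_Task 7 = ((11−1)/6)² = 2.778
te_Task 8 = (8 + 4·11 + 14)/6 = 66/6 = 11; σ²_Task 8 = ((14−8)/6)² = 1.000
te_Task 9 = (1 + 4·3 + 5)/6 = 18/6 = 3; σ²_Task 9 = ((5−1)/6)² = 0.444

Forward pass:
ES_Task 1 = 0; EF_Task 1 = 12
ES_Task 2 = 12; EF_Task 2 = 12+5 = 17
ES_Task 3 = 12; EF_Task 3 = 12+9 = 21
ES_Task 4 = 12; EF_Task 4 = 12+9 = 21
ES_Task 5 = 12; EF_Task 5 = 12+10 = 22
ES_Task 6 = max(EF_Task 2=17, EF_Task 4=21) = 21; EF_Task 6 = 21+10 = 31
ES_Task 7 = 12; EF_Task 7 = 12+6 = 18
ES_Task 8 = max(EF_Task 1=12, EF_Task 2=17) = 17; EF_Task 8 = 17+11 = 28
ES_Task 9 = max(EF_Task 2=17, EF_Task 3=21, EF_Task 5=22, EF_Task 6=31, EF_Task 7=18, EF_Task 8=28) = 31; EF_Task 9 = 31+3 = 34
Expected project duration μ = 34 days. Critical path: Task 1 → Task 4 → Task 6 → Task 9.

Variance along critical path = 4.000 + 5.444 + 0.444 + 0.444 = 10.333; σ = 3.215 days.
D = μ + z·σ = 34 + 1.282·3.215 = 38.1 days

38.1 days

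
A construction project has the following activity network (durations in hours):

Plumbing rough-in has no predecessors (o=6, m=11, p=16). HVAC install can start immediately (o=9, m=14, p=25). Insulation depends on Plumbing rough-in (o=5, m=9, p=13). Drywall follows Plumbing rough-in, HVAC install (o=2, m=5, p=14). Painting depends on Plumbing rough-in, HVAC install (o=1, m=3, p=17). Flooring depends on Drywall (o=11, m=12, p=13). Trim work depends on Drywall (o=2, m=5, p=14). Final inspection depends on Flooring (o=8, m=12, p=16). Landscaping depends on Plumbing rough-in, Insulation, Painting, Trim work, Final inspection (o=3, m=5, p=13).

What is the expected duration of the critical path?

te_Plumbing rough-in = (6 + 4·11 + 16)/6 = 66/6 = 11
te_HVAC install = (9 + 4·14 + 25)/6 = 90/6 = 15
te_Insulation = (5 + 4·9 + 13)/6 = 54/6 = 9
te_Drywall = (2 + 4·5 + 14)/6 = 36/6 = 6
te_Painting = (1 + 4·3 + 17)/6 = 30/6 = 5
te_Flooring = (11 + 4·12 + 13)/6 = 72/6 = 12
te_Trim work = (2 + 4·5 + 14)/6 = 36/6 = 6
te_Final inspection = (8 + 4·12 + 16)/6 = 72/6 = 12
te_Landscaping = (3 + 4·5 + 13)/6 = 36/6 = 6

Forward pass:
ES_Plumbing rough-in = 0; EF_Plumbing rough-in = 11
ES_HVAC install = 0; EF_HVAC install = 15
ES_Insulation = 11; EF_Insulation = 11+9 = 20
ES_Drywall = max(EF_Plumbing rough-in=11, EF_HVAC install=15) = 15; EF_Drywall = 15+6 = 21
ES_Painting = max(EF_Plumbing rough-in=11, EF_HVAC install=15) = 15; EF_Painting = 15+5 = 20
ES_Flooring = 21; EF_Flooring = 21+12 = 33
ES_Trim work = 21; EF_Trim work = 21+6 = 27
ES_Final inspection = 33; EF_Final inspection = 33+12 = 45
ES_Landscaping = max(EF_Plumbing rough-in=11, EF_Insulation=20, EF_Painting=20, EF_Trim work=27, EF_Final inspection=45) = 45; EF_Landscaping = 45+6 = 51
Expected project duration μ = 51 hours. Critical path: HVAC install → Drywall → Flooring → Final inspection → Landscaping.

51 hours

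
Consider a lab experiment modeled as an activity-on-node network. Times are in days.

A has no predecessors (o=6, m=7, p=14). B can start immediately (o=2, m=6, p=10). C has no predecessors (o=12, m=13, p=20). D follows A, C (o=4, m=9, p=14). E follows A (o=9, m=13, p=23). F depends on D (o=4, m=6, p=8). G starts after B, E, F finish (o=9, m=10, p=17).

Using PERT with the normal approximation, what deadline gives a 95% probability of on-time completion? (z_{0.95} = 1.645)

44.3 days

te_A = (6 + 4·7 + 14)/6 = 48/6 = 8; σ²_A = ((14−6)/6)² = 1.778
te_B = (2 + 4·6 + 10)/6 = 36/6 = 6; σ²_B = ((10−2)/6)² = 1.778
te_C = (12 + 4·13 + 20)/6 = 84/6 = 14; σ²_C = ((20−12)/6)² = 1.778
te_D = (4 + 4·9 + 14)/6 = 54/6 = 9; σ²_D = ((14−4)/6)² = 2.778
te_E = (9 + 4·13 + 23)/6 = 84/6 = 14; σ²_E = ((23−9)/6)² = 5.444
te_F = (4 + 4·6 + 8)/6 = 36/6 = 6; σ²_F = ((8−4)/6)² = 0.444
te_G = (9 + 4·10 + 17)/6 = 66/6 = 11; σ²_G = ((17−9)/6)² = 1.778

Forward pass:
ES_A = 0; EF_A = 8
ES_B = 0; EF_B = 6
ES_C = 0; EF_C = 14
ES_D = max(EF_A=8, EF_C=14) = 14; EF_D = 14+9 = 23
ES_E = 8; EF_E = 8+14 = 22
ES_F = 23; EF_F = 23+6 = 29
ES_G = max(EF_B=6, EF_E=22, EF_F=29) = 29; EF_G = 29+11 = 40
Expected project duration μ = 40 days. Critical path: C → D → F → G.

Variance along critical path = 1.778 + 2.778 + 0.444 + 1.778 = 6.778; σ = 2.603 days.
D = μ + z·σ = 40 + 1.645·2.603 = 44.3 days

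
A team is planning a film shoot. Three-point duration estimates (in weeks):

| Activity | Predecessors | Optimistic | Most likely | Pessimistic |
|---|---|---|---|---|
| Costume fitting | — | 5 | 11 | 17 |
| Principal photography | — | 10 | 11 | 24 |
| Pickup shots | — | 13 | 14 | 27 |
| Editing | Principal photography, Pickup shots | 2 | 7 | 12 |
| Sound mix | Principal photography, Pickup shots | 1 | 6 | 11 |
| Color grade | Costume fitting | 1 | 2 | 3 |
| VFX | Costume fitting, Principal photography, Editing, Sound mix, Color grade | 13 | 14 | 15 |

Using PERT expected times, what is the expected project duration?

37 weeks

te_Costume fitting = (5 + 4·11 + 17)/6 = 66/6 = 11
te_Principal photography = (10 + 4·11 + 24)/6 = 78/6 = 13
te_Pickup shots = (13 + 4·14 + 27)/6 = 96/6 = 16
te_Editing = (2 + 4·7 + 12)/6 = 42/6 = 7
te_Sound mix = (1 + 4·6 + 11)/6 = 36/6 = 6
te_Color grade = (1 + 4·2 + 3)/6 = 12/6 = 2
te_VFX = (13 + 4·14 + 15)/6 = 84/6 = 14

Forward pass:
ES_Costume fitting = 0; EF_Costume fitting = 11
ES_Principal photography = 0; EF_Principal photography = 13
ES_Pickup shots = 0; EF_Pickup shots = 16
ES_Editing = max(EF_Principal photography=13, EF_Pickup shots=16) = 16; EF_Editing = 16+7 = 23
ES_Sound mix = max(EF_Principal photography=13, EF_Pickup shots=16) = 16; EF_Sound mix = 16+6 = 22
ES_Color grade = 11; EF_Color grade = 11+2 = 13
ES_VFX = max(EF_Costume fitting=11, EF_Principal photography=13, EF_Editing=23, EF_Sound mix=22, EF_Color grade=13) = 23; EF_VFX = 23+14 = 37
Expected project duration μ = 37 weeks. Critical path: Pickup shots → Editing → VFX.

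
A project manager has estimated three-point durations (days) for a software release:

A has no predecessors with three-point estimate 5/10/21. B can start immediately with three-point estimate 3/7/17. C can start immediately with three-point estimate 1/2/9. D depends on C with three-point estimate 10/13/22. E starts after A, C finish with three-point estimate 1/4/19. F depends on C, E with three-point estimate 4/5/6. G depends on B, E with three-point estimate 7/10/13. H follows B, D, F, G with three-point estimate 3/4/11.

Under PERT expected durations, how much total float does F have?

te_A = (5 + 4·10 + 21)/6 = 66/6 = 11
te_B = (3 + 4·7 + 17)/6 = 48/6 = 8
te_C = (1 + 4·2 + 9)/6 = 18/6 = 3
te_D = (10 + 4·13 + 22)/6 = 84/6 = 14
te_E = (1 + 4·4 + 19)/6 = 36/6 = 6
te_F = (4 + 4·5 + 6)/6 = 30/6 = 5
te_G = (7 + 4·10 + 13)/6 = 60/6 = 10
te_H = (3 + 4·4 + 11)/6 = 30/6 = 5

Forward pass:
ES_A = 0; EF_A = 11
ES_B = 0; EF_B = 8
ES_C = 0; EF_C = 3
ES_D = 3; EF_D = 3+14 = 17
ES_E = max(EF_A=11, EF_C=3) = 11; EF_E = 11+6 = 17
ES_F = max(EF_C=3, EF_E=17) = 17; EF_F = 17+5 = 22
ES_G = max(EF_B=8, EF_E=17) = 17; EF_G = 17+10 = 27
ES_H = max(EF_B=8, EF_D=17, EF_F=22, EF_G=27) = 27; EF_H = 27+5 = 32
Expected project duration μ = 32 days. Critical path: A → E → G → H.

Backward pass:
LF_H = 32; LS_H = 32−5 = 27
LF_G = LS_H = 27; LS_G = 27−10 = 17
LF_F = LS_H = 27; LS_F = 27−5 = 22
LF_E = min(LS_F=22, LS_G=17) = 17; LS_E = 17−6 = 11
LF_D = LS_H = 27; LS_D = 27−14 = 13
LF_C = min(LS_D=13, LS_E=11, LS_F=22) = 11; LS_C = 11−3 = 8
LF_B = min(LS_G=17, LS_H=27) = 17; LS_B = 17−8 = 9
LF_A = LS_E = 11; LS_A = 11−11 = 0
Slack_F = LS_F − ES_F = 22 − 17 = 5

5 days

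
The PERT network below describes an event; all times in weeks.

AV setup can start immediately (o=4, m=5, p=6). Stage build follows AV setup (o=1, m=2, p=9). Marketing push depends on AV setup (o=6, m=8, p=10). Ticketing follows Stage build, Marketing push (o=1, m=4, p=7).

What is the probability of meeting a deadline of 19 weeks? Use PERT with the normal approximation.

te_AV setup = (4 + 4·5 + 6)/6 = 30/6 = 5; σ²_AV setup = ((6−4)/6)² = 0.111
te_Stage build = (1 + 4·2 + 9)/6 = 18/6 = 3; σ²_Stage build = ((9−1)/6)² = 1.778
te_Marketing push = (6 + 4·8 + 10)/6 = 48/6 = 8; σ²_Marketing push = ((10−6)/6)² = 0.444
te_Ticketing = (1 + 4·4 + 7)/6 = 24/6 = 4; σ²_Ticketing = ((7−1)/6)² = 1.000

Forward pass:
ES_AV setup = 0; EF_AV setup = 5
ES_Stage build = 5; EF_Stage build = 5+3 = 8
ES_Marketing push = 5; EF_Marketing push = 5+8 = 13
ES_Ticketing = max(EF_Stage build=8, EF_Marketing push=13) = 13; EF_Ticketing = 13+4 = 17
Expected project duration μ = 17 weeks. Critical path: AV setup → Marketing push → Ticketing.

Variance along critical path = 0.111 + 0.444 + 1.000 = 1.556; σ = √1.556 = 1.247 weeks.
Z = (19 − 17) / 1.247 = 1.604
P(T ≤ 19) = Φ(1.604) ≈ 0.946

0.946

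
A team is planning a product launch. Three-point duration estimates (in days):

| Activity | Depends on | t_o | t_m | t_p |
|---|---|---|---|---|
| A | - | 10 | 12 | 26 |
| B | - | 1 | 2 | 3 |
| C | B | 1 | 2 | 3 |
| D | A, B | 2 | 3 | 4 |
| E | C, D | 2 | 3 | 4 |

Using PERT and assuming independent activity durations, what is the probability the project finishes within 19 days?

0.356

te_A = (10 + 4·12 + 26)/6 = 84/6 = 14; σ²_A = ((26−10)/6)² = 7.111
te_B = (1 + 4·2 + 3)/6 = 12/6 = 2; σ²_B = ((3−1)/6)² = 0.111
te_C = (1 + 4·2 + 3)/6 = 12/6 = 2; σ²_C = ((3−1)/6)² = 0.111
te_D = (2 + 4·3 + 4)/6 = 18/6 = 3; σ²_D = ((4−2)/6)² = 0.111
te_E = (2 + 4·3 + 4)/6 = 18/6 = 3; σ²_E = ((4−2)/6)² = 0.111

Forward pass:
ES_A = 0; EF_A = 14
ES_B = 0; EF_B = 2
ES_C = 2; EF_C = 2+2 = 4
ES_D = max(EF_A=14, EF_B=2) = 14; EF_D = 14+3 = 17
ES_E = max(EF_C=4, EF_D=17) = 17; EF_E = 17+3 = 20
Expected project duration μ = 20 days. Critical path: A → D → E.

Variance along critical path = 7.111 + 0.111 + 0.111 = 7.333; σ = √7.333 = 2.708 days.
Z = (19 − 20) / 2.708 = -0.369
P(T ≤ 19) = Φ(-0.369) ≈ 0.356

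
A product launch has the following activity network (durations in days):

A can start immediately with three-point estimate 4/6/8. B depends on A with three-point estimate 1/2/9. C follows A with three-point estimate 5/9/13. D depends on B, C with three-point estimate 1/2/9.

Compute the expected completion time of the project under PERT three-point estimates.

18 days

te_A = (4 + 4·6 + 8)/6 = 36/6 = 6
te_B = (1 + 4·2 + 9)/6 = 18/6 = 3
te_C = (5 + 4·9 + 13)/6 = 54/6 = 9
te_D = (1 + 4·2 + 9)/6 = 18/6 = 3

Forward pass:
ES_A = 0; EF_A = 6
ES_B = 6; EF_B = 6+3 = 9
ES_C = 6; EF_C = 6+9 = 15
ES_D = max(EF_B=9, EF_C=15) = 15; EF_D = 15+3 = 18
Expected project duration μ = 18 days. Critical path: A → C → D.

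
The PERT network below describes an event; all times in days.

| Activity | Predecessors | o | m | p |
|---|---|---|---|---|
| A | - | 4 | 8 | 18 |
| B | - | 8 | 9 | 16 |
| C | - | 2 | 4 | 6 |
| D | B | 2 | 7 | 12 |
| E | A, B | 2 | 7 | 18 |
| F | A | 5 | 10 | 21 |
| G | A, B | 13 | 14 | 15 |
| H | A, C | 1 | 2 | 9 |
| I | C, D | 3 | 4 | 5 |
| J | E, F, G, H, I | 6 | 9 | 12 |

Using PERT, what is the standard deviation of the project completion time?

1.70 days

te_A = (4 + 4·8 + 18)/6 = 54/6 = 9; σ²_A = ((18−4)/6)² = 5.444
te_B = (8 + 4·9 + 16)/6 = 60/6 = 10; σ²_B = ((16−8)/6)² = 1.778
te_C = (2 + 4·4 + 6)/6 = 24/6 = 4; σ²_C = ((6−2)/6)² = 0.444
te_D = (2 + 4·7 + 12)/6 = 42/6 = 7; σ²_D = ((12−2)/6)² = 2.778
te_E = (2 + 4·7 + 18)/6 = 48/6 = 8; σ²_E = ((18−2)/6)² = 7.111
te_F = (5 + 4·10 + 21)/6 = 66/6 = 11; σ²_F = ((21−5)/6)² = 7.111
te_G = (13 + 4·14 + 15)/6 = 84/6 = 14; σ²_G = ((15−13)/6)² = 0.111
te_H = (1 + 4·2 + 9)/6 = 18/6 = 3; σ²_H = ((9−1)/6)² = 1.778
te_I = (3 + 4·4 + 5)/6 = 24/6 = 4; σ²_I = ((5−3)/6)² = 0.111
te_J = (6 + 4·9 + 12)/6 = 54/6 = 9; σ²_J = ((12−6)/6)² = 1.000

Forward pass:
ES_A = 0; EF_A = 9
ES_B = 0; EF_B = 10
ES_C = 0; EF_C = 4
ES_D = 10; EF_D = 10+7 = 17
ES_E = max(EF_A=9, EF_B=10) = 10; EF_E = 10+8 = 18
ES_F = 9; EF_F = 9+11 = 20
ES_G = max(EF_A=9, EF_B=10) = 10; EF_G = 10+14 = 24
ES_H = max(EF_A=9, EF_C=4) = 9; EF_H = 9+3 = 12
ES_I = max(EF_C=4, EF_D=17) = 17; EF_I = 17+4 = 21
ES_J = max(EF_E=18, EF_F=20, EF_G=24, EF_H=12, EF_I=21) = 24; EF_J = 24+9 = 33
Expected project duration μ = 33 days. Critical path: B → G → J.

Variance along critical path = 1.778 + 0.111 + 1.000 = 2.889
σ = √2.889 = 1.700 days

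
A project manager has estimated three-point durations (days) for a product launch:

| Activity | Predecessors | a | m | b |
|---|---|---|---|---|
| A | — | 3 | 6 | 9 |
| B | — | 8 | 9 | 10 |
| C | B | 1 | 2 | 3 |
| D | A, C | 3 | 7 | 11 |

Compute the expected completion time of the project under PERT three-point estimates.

18 days

te_A = (3 + 4·6 + 9)/6 = 36/6 = 6
te_B = (8 + 4·9 + 10)/6 = 54/6 = 9
te_C = (1 + 4·2 + 3)/6 = 12/6 = 2
te_D = (3 + 4·7 + 11)/6 = 42/6 = 7

Forward pass:
ES_A = 0; EF_A = 6
ES_B = 0; EF_B = 9
ES_C = 9; EF_C = 9+2 = 11
ES_D = max(EF_A=6, EF_C=11) = 11; EF_D = 11+7 = 18
Expected project duration μ = 18 days. Critical path: B → C → D.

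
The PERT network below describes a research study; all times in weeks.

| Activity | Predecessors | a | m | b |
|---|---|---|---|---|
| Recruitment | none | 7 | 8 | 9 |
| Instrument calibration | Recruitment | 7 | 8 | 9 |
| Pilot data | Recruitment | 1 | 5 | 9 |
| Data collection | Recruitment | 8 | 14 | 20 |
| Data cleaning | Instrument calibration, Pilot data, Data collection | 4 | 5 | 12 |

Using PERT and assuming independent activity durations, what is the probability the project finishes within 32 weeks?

te_Recruitment = (7 + 4·8 + 9)/6 = 48/6 = 8; σ²_Recruitment = ((9−7)/6)² = 0.111
te_Instrument calibration = (7 + 4·8 + 9)/6 = 48/6 = 8; σ²_Instrument calibration = ((9−7)/6)² = 0.111
te_Pilot data = (1 + 4·5 + 9)/6 = 30/6 = 5; σ²_Pilot data = ((9−1)/6)² = 1.778
te_Data collection = (8 + 4·14 + 20)/6 = 84/6 = 14; σ²_Data collection = ((20−8)/6)² = 4.000
te_Data cleaning = (4 + 4·5 + 12)/6 = 36/6 = 6; σ²_Data cleaning = ((12−4)/6)² = 1.778

Forward pass:
ES_Recruitment = 0; EF_Recruitment = 8
ES_Instrument calibration = 8; EF_Instrument calibration = 8+8 = 16
ES_Pilot data = 8; EF_Pilot data = 8+5 = 13
ES_Data collection = 8; EF_Data collection = 8+14 = 22
ES_Data cleaning = max(EF_Instrument calibration=16, EF_Pilot data=13, EF_Data collection=22) = 22; EF_Data cleaning = 22+6 = 28
Expected project duration μ = 28 weeks. Critical path: Recruitment → Data collection → Data cleaning.

Variance along critical path = 0.111 + 4.000 + 1.778 = 5.889; σ = √5.889 = 2.427 weeks.
Z = (32 − 28) / 2.427 = 1.648
P(T ≤ 32) = Φ(1.648) ≈ 0.950

0.950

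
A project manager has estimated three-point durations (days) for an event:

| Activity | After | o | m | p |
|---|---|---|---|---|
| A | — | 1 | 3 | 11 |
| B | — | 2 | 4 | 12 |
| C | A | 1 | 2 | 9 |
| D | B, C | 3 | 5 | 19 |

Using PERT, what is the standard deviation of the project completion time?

te_A = (1 + 4·3 + 11)/6 = 24/6 = 4; σ²_A = ((11−1)/6)² = 2.778
te_B = (2 + 4·4 + 12)/6 = 30/6 = 5; σ²_B = ((12−2)/6)² = 2.778
te_C = (1 + 4·2 + 9)/6 = 18/6 = 3; σ²_C = ((9−1)/6)² = 1.778
te_D = (3 + 4·5 + 19)/6 = 42/6 = 7; σ²_D = ((19−3)/6)² = 7.111

Forward pass:
ES_A = 0; EF_A = 4
ES_B = 0; EF_B = 5
ES_C = 4; EF_C = 4+3 = 7
ES_D = max(EF_B=5, EF_C=7) = 7; EF_D = 7+7 = 14
Expected project duration μ = 14 days. Critical path: A → C → D.

Variance along critical path = 2.778 + 1.778 + 7.111 = 11.667
σ = √11.667 = 3.416 days

3.42 days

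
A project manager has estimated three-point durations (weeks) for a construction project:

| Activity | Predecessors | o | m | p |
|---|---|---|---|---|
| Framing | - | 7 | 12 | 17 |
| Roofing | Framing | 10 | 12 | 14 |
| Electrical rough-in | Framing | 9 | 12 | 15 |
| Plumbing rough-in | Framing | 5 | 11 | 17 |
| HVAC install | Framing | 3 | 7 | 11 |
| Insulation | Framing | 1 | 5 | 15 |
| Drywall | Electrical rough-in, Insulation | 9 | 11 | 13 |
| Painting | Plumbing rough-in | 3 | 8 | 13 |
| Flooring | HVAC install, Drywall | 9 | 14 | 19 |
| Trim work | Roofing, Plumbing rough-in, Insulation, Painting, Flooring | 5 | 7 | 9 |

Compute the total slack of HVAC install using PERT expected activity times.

te_Framing = (7 + 4·12 + 17)/6 = 72/6 = 12
te_Roofing = (10 + 4·12 + 14)/6 = 72/6 = 12
te_Electrical rough-in = (9 + 4·12 + 15)/6 = 72/6 = 12
te_Plumbing rough-in = (5 + 4·11 + 17)/6 = 66/6 = 11
te_HVAC install = (3 + 4·7 + 11)/6 = 42/6 = 7
te_Insulation = (1 + 4·5 + 15)/6 = 36/6 = 6
te_Drywall = (9 + 4·11 + 13)/6 = 66/6 = 11
te_Painting = (3 + 4·8 + 13)/6 = 48/6 = 8
te_Flooring = (9 + 4·14 + 19)/6 = 84/6 = 14
te_Trim work = (5 + 4·7 + 9)/6 = 42/6 = 7

Forward pass:
ES_Framing = 0; EF_Framing = 12
ES_Roofing = 12; EF_Roofing = 12+12 = 24
ES_Electrical rough-in = 12; EF_Electrical rough-in = 12+12 = 24
ES_Plumbing rough-in = 12; EF_Plumbing rough-in = 12+11 = 23
ES_HVAC install = 12; EF_HVAC install = 12+7 = 19
ES_Insulation = 12; EF_Insulation = 12+6 = 18
ES_Drywall = max(EF_Electrical rough-in=24, EF_Insulation=18) = 24; EF_Drywall = 24+11 = 35
ES_Painting = 23; EF_Painting = 23+8 = 31
ES_Flooring = max(EF_HVAC install=19, EF_Drywall=35) = 35; EF_Flooring = 35+14 = 49
ES_Trim work = max(EF_Roofing=24, EF_Plumbing rough-in=23, EF_Insulation=18, EF_Painting=31, EF_Flooring=49) = 49; EF_Trim work = 49+7 = 56
Expected project duration μ = 56 weeks. Critical path: Framing → Electrical rough-in → Drywall → Flooring → Trim work.

Backward pass:
LF_Trim work = 56; LS_Trim work = 56−7 = 49
LF_Flooring = LS_Trim work = 49; LS_Flooring = 49−14 = 35
LF_Painting = LS_Trim work = 49; LS_Painting = 49−8 = 41
LF_Drywall = LS_Flooring = 35; LS_Drywall = 35−11 = 24
LF_Insulation = min(LS_Drywall=24, LS_Trim work=49) = 24; LS_Insulation = 24−6 = 18
LF_HVAC install = LS_Flooring = 35; LS_HVAC install = 35−7 = 28
LF_Plumbing rough-in = min(LS_Painting=41, LS_Trim work=49) = 41; LS_Plumbing rough-in = 41−11 = 30
LF_Electrical rough-in = LS_Drywall = 24; LS_Electrical rough-in = 24−12 = 12
LF_Roofing = LS_Trim work = 49; LS_Roofing = 49−12 = 37
LF_Framing = min(LS_Roofing=37, LS_Electrical rough-in=12, LS_Plumbing rough-in=30, LS_HVAC install=28, LS_Insulation=18) = 12; LS_Framing = 12−12 = 0
Slack_HVAC install = LS_HVAC install − ES_HVAC install = 28 − 12 = 16

16 weeks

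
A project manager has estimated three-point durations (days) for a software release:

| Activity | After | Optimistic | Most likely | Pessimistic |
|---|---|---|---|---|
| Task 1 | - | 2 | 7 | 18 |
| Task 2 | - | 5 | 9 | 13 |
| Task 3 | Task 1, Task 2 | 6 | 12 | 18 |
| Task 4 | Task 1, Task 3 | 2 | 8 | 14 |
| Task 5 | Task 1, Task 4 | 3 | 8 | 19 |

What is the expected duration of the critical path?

te_Task 1 = (2 + 4·7 + 18)/6 = 48/6 = 8
te_Task 2 = (5 + 4·9 + 13)/6 = 54/6 = 9
te_Task 3 = (6 + 4·12 + 18)/6 = 72/6 = 12
te_Task 4 = (2 + 4·8 + 14)/6 = 48/6 = 8
te_Task 5 = (3 + 4·8 + 19)/6 = 54/6 = 9

Forward pass:
ES_Task 1 = 0; EF_Task 1 = 8
ES_Task 2 = 0; EF_Task 2 = 9
ES_Task 3 = max(EF_Task 1=8, EF_Task 2=9) = 9; EF_Task 3 = 9+12 = 21
ES_Task 4 = max(EF_Task 1=8, EF_Task 3=21) = 21; EF_Task 4 = 21+8 = 29
ES_Task 5 = max(EF_Task 1=8, EF_Task 4=29) = 29; EF_Task 5 = 29+9 = 38
Expected project duration μ = 38 days. Critical path: Task 2 → Task 3 → Task 4 → Task 5.

38 days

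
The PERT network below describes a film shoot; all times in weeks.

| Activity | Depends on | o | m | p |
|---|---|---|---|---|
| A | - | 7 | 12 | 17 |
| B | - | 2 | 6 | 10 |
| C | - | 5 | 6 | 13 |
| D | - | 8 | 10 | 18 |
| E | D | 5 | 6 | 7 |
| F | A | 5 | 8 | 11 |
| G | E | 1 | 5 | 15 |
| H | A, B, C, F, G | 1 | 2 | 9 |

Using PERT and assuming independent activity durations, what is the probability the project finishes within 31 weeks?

te_A = (7 + 4·12 + 17)/6 = 72/6 = 12; σ²_A = ((17−7)/6)² = 2.778
te_B = (2 + 4·6 + 10)/6 = 36/6 = 6; σ²_B = ((10−2)/6)² = 1.778
te_C = (5 + 4·6 + 13)/6 = 42/6 = 7; σ²_C = ((13−5)/6)² = 1.778
te_D = (8 + 4·10 + 18)/6 = 66/6 = 11; σ²_D = ((18−8)/6)² = 2.778
te_E = (5 + 4·6 + 7)/6 = 36/6 = 6; σ²_E = ((7−5)/6)² = 0.111
te_F = (5 + 4·8 + 11)/6 = 48/6 = 8; σ²_F = ((11−5)/6)² = 1.000
te_G = (1 + 4·5 + 15)/6 = 36/6 = 6; σ²_G = ((15−1)/6)² = 5.444
te_H = (1 + 4·2 + 9)/6 = 18/6 = 3; σ²_H = ((9−1)/6)² = 1.778

Forward pass:
ES_A = 0; EF_A = 12
ES_B = 0; EF_B = 6
ES_C = 0; EF_C = 7
ES_D = 0; EF_D = 11
ES_E = 11; EF_E = 11+6 = 17
ES_F = 12; EF_F = 12+8 = 20
ES_G = 17; EF_G = 17+6 = 23
ES_H = max(EF_A=12, EF_B=6, EF_C=7, EF_F=20, EF_G=23) = 23; EF_H = 23+3 = 26
Expected project duration μ = 26 weeks. Critical path: D → E → G → H.

Variance along critical path = 2.778 + 0.111 + 5.444 + 1.778 = 10.111; σ = √10.111 = 3.180 weeks.
Z = (31 − 26) / 3.180 = 1.572
P(T ≤ 31) = Φ(1.572) ≈ 0.942

0.942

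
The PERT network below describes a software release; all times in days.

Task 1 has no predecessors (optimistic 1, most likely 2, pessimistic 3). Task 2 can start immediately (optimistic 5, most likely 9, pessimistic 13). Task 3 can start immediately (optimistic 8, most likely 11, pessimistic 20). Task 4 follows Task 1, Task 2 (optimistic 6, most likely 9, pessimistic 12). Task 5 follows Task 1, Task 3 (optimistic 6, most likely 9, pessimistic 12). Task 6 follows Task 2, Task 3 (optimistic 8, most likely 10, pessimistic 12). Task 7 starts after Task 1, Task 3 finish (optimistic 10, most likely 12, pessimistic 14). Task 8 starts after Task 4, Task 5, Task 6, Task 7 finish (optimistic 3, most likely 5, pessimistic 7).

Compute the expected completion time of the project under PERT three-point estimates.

29 days

te_Task 1 = (1 + 4·2 + 3)/6 = 12/6 = 2
te_Task 2 = (5 + 4·9 + 13)/6 = 54/6 = 9
te_Task 3 = (8 + 4·11 + 20)/6 = 72/6 = 12
te_Task 4 = (6 + 4·9 + 12)/6 = 54/6 = 9
te_Task 5 = (6 + 4·9 + 12)/6 = 54/6 = 9
te_Task 6 = (8 + 4·10 + 12)/6 = 60/6 = 10
te_Task 7 = (10 + 4·12 + 14)/6 = 72/6 = 12
te_Task 8 = (3 + 4·5 + 7)/6 = 30/6 = 5

Forward pass:
ES_Task 1 = 0; EF_Task 1 = 2
ES_Task 2 = 0; EF_Task 2 = 9
ES_Task 3 = 0; EF_Task 3 = 12
ES_Task 4 = max(EF_Task 1=2, EF_Task 2=9) = 9; EF_Task 4 = 9+9 = 18
ES_Task 5 = max(EF_Task 1=2, EF_Task 3=12) = 12; EF_Task 5 = 12+9 = 21
ES_Task 6 = max(EF_Task 2=9, EF_Task 3=12) = 12; EF_Task 6 = 12+10 = 22
ES_Task 7 = max(EF_Task 1=2, EF_Task 3=12) = 12; EF_Task 7 = 12+12 = 24
ES_Task 8 = max(EF_Task 4=18, EF_Task 5=21, EF_Task 6=22, EF_Task 7=24) = 24; EF_Task 8 = 24+5 = 29
Expected project duration μ = 29 days. Critical path: Task 3 → Task 7 → Task 8.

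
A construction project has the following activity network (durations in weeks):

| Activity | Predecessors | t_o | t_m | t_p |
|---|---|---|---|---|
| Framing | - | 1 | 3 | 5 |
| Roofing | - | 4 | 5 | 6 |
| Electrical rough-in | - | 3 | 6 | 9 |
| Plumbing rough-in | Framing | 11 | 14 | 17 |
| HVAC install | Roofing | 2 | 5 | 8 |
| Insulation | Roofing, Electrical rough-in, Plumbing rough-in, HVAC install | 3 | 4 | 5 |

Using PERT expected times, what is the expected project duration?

te_Framing = (1 + 4·3 + 5)/6 = 18/6 = 3
te_Roofing = (4 + 4·5 + 6)/6 = 30/6 = 5
te_Electrical rough-in = (3 + 4·6 + 9)/6 = 36/6 = 6
te_Plumbing rough-in = (11 + 4·14 + 17)/6 = 84/6 = 14
te_HVAC install = (2 + 4·5 + 8)/6 = 30/6 = 5
te_Insulation = (3 + 4·4 + 5)/6 = 24/6 = 4

Forward pass:
ES_Framing = 0; EF_Framing = 3
ES_Roofing = 0; EF_Roofing = 5
ES_Electrical rough-in = 0; EF_Electrical rough-in = 6
ES_Plumbing rough-in = 3; EF_Plumbing rough-in = 3+14 = 17
ES_HVAC install = 5; EF_HVAC install = 5+5 = 10
ES_Insulation = max(EF_Roofing=5, EF_Electrical rough-in=6, EF_Plumbing rough-in=17, EF_HVAC install=10) = 17; EF_Insulation = 17+4 = 21
Expected project duration μ = 21 weeks. Critical path: Framing → Plumbing rough-in → Insulation.

21 weeks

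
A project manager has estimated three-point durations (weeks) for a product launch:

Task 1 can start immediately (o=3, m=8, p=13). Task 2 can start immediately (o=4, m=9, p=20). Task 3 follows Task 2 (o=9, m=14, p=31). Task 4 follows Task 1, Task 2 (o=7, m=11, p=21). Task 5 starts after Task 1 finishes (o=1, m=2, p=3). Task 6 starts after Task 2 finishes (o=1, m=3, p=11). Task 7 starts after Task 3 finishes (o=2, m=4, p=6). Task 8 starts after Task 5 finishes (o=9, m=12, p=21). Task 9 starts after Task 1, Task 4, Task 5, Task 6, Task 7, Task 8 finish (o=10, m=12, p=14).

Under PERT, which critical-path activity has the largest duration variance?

te_Task 1 = (3 + 4·8 + 13)/6 = 48/6 = 8; σ²_Task 1 = ((13−3)/6)² = 2.778
te_Task 2 = (4 + 4·9 + 20)/6 = 60/6 = 10; σ²_Task 2 = ((20−4)/6)² = 7.111
te_Task 3 = (9 + 4·14 + 31)/6 = 96/6 = 16; σ²_Task 3 = ((31−9)/6)² = 13.444
te_Task 4 = (7 + 4·11 + 21)/6 = 72/6 = 12; σ²_Task 4 = ((21−7)/6)² = 5.444
te_Task 5 = (1 + 4·2 + 3)/6 = 12/6 = 2; σ²_Task 5 = ((3−1)/6)² = 0.111
te_Task 6 = (1 + 4·3 + 11)/6 = 24/6 = 4; σ²_Task 6 = ((11−1)/6)² = 2.778
te_Task 7 = (2 + 4·4 + 6)/6 = 24/6 = 4; σ²_Task 7 = ((6−2)/6)² = 0.444
te_Task 8 = (9 + 4·12 + 21)/6 = 78/6 = 13; σ²_Task 8 = ((21−9)/6)² = 4.000
te_Task 9 = (10 + 4·12 + 14)/6 = 72/6 = 12; σ²_Task 9 = ((14−10)/6)² = 0.444

Forward pass:
ES_Task 1 = 0; EF_Task 1 = 8
ES_Task 2 = 0; EF_Task 2 = 10
ES_Task 3 = 10; EF_Task 3 = 10+16 = 26
ES_Task 4 = max(EF_Task 1=8, EF_Task 2=10) = 10; EF_Task 4 = 10+12 = 22
ES_Task 5 = 8; EF_Task 5 = 8+2 = 10
ES_Task 6 = 10; EF_Task 6 = 10+4 = 14
ES_Task 7 = 26; EF_Task 7 = 26+4 = 30
ES_Task 8 = 10; EF_Task 8 = 10+13 = 23
ES_Task 9 = max(EF_Task 1=8, EF_Task 4=22, EF_Task 5=10, EF_Task 6=14, EF_Task 7=30, EF_Task 8=23) = 30; EF_Task 9 = 30+12 = 42
Expected project duration μ = 42 weeks. Critical path: Task 2 → Task 3 → Task 7 → Task 9.

Variances on critical path: σ²_Task 2=7.111, σ²_Task 3=13.444, σ²_Task 7=0.444, σ²_Task 9=0.444.
Largest is σ²_Task 3 = 13.444.

Task 3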